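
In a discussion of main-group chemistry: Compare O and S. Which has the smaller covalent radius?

O

O is in period 2, group 16; S is in period 3, group 16.
Atomic radius shrinks across a period as nuclear charge pulls the same shell inward, and grows down a group as new shells are added.
All are in group 16, so atomic radius increases down the group.
So O has the smaller covalent radius (O < S).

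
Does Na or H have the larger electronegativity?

Smaller atoms with higher effective nuclear charge are more electronegative.
All are in group 1, so electronegativity increases up the group.
So H has the larger electronegativity (H > Na).

H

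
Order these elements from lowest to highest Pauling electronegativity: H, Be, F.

Be < H < F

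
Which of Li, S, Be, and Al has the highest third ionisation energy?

Be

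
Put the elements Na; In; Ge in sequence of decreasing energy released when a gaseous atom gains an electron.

Na is in period 3, group 1; Ge is in period 4, group 14; In is in period 5, group 13.
Electron affinity generally becomes more exothermic across a period toward the halogens and less exothermic down a group.
These span different periods and groups, so the two trends combine.
Na > In: period and group pull opposite ways; the down-group shift dominates (53 vs 29 kJ/mol).
Ge > Na: the two effects oppose for this pair; the across-period effect wins (119 vs 53 kJ/mol).
Approximate values (kJ/mol): Na 53, Ge 119, In 29.
So from highest to lowest: Ge > Na > In.

Ge > Na > In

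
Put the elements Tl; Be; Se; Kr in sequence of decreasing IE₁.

Kr > Se > Be > Tl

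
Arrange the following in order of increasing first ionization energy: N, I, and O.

N is in period 2, group 15; O is in period 2, group 16; I is in period 5, group 17.
Across a period the outer electron is held more tightly (higher IE₁); down a group it sits in a higher shell, more shielded, and comes off more easily.
These span different periods and groups, so the two trends combine.
O > I: the two effects oppose for this pair; the down-group effect wins (1314 vs 1008 kJ/mol).
N > O: this pair runs against the simple trend — see the exception note.
Note the exception: N has a higher first ionization energy than O, contrary to the simple trend — pairing an electron in O's 2p⁴ costs repulsion energy, so O ionizes more easily than half-filled N (2p³).
Approximate values (kJ/mol): N 1402, O 1314, I 1008.
So from lowest to highest: I < O < N.

I < O < N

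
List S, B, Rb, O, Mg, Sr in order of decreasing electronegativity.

O > S > B > Mg > Sr > Rb

B is in period 2, group 13; O is in period 2, group 16; Mg is in period 3, group 2; S is in period 3, group 16; Rb is in period 5, group 1; Sr is in period 5, group 2.
Smaller atoms with higher effective nuclear charge are more electronegative.
These span different periods and groups, so the two trends combine.
Sr > Rb: both are in period 5; the period trend gives Sr the larger value.
Mg > Sr: they share group 2; the group trend gives Mg the larger value.
B > Mg: both effects reinforce here, so B is clearly the higher of the two.
S > B: period and group pull opposite ways; the across-period shift dominates (2.58 vs 2.04).
O > S: O sits above S in group 16, so the down-group effect alone puts O higher.
Approximate values (Pauling): B 2.04, O 3.44, Mg 1.31, S 2.58, Rb 0.82, Sr 0.95.
So from highest to lowest: O > S > B > Mg > Sr > Rb.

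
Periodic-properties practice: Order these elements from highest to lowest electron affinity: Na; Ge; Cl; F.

Adding an electron releases more energy for atoms nearer the top right (short of the noble gases).
Here both period and group differ, so the two effects have to be weighed against each other.
Ge > Na: period and group pull opposite ways; the across-period shift dominates (119 vs 53 kJ/mol).
F > Ge: both effects reinforce here, so F is clearly the higher of the two.
Cl > F: this pair runs against the simple trend — see the exception note.
Note the exception: Cl has a higher electron affinity than F, contrary to the simple trend — F's small 2p subshell makes the incoming electron feel strong e⁻–e⁻ repulsion, so Cl actually releases more energy on gaining an electron.
For reference (kJ/mol): F 328, Na 53, Cl 349, Ge 119.
So from highest to lowest: Cl > F > Ge > Na.

Cl, F, Ge, Na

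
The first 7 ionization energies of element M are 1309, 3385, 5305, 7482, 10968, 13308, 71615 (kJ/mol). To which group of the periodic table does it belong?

Look for the largest jump between consecutive ionization energies: IE7/IE6 ≈ 5.4, far larger than any earlier ratio.
That jump marks the point where a core electron is being removed. So the atom has 6 valence electrons.
A main-group element with 6 valence electrons is in group 16.

Group 16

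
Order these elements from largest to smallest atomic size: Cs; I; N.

Cs, I, N

N is in period 2, group 15; I is in period 5, group 17; Cs is in period 6, group 1.
Across a period the added protons contract the valence shell; down a group each new principal shell makes the atom larger.
Neither a single period nor a single group — weigh both effects.
I > N: the two effects oppose for this pair; the down-group effect wins (133 vs 71 pm).
Cs > I: both effects reinforce here, so Cs is clearly the larger of the two.
Approximate values (pm): N 71, I 133, Cs 232.
So from largest to smallest: Cs > I > N.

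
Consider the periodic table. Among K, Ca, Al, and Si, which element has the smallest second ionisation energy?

Ca

After 1 electron has been removed, what remains? K⁺ is the bare [Ar] core; Ca⁺ still has 1 valence electron; Al⁺ still has 2 valence electrons; Si⁺ still has 3 valence electrons.
Core electrons are held far more tightly than valence electrons, so K tops the IE_2 order.
Valence configurations: Ca⁺ [Ar]4s¹, Al⁺ [Ne]3s², Si⁺ [Ne]3s²3p¹.
Si⁺ loses a lone 3p electron whereas Al⁺ must break into a filled 3s² pair, so IE_2(Al) > IE_2(Si) even though Si has the higher nuclear charge.
Tabulated IE_2 (kJ/mol): K 3052, Ca 1145, Al 1817, Si 1577.
Hence IE_2: Ca < Si < Al < K.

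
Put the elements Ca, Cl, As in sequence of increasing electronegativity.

Atoms toward the upper right of the periodic table pull bonding electrons most strongly.
Here both period and group differ, so the two effects have to be weighed against each other.
As > Ca: both are in period 4; the period trend gives As the larger value.
Cl > As: relative to As, both the across-period and down-group shifts push Cl's electronegativity up.
Tabulated electronegativity (Pauling): Cl 3.16, Ca 1.00, As 2.18.
So from lowest to highest: Ca < As < Cl.

Ca < As < Cl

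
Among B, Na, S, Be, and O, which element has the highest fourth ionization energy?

B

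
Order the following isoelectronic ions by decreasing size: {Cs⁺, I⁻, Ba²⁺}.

All of these have 54 electrons, so size is governed by nuclear charge alone: the more protons, the stronger the pull on the same electron cloud, and the smaller the ion.
Nuclear charges: Ba²⁺ (Z=56), Cs⁺ (Z=55), I⁻ (Z=53).
Largest to smallest: I⁻ > Cs⁺ > Ba²⁺.

I⁻, Cs⁺, Ba²⁺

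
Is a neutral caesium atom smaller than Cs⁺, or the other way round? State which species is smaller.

Forming Cs⁺ removes 1 electron from Cs. Fewer electrons for the same nuclear charge means less shielding and a higher Z_eff on the remaining electrons, and for main-group metals the entire outer shell is lost.
A cation is smaller than its parent atom: Cs⁺ < Cs.

Cs⁺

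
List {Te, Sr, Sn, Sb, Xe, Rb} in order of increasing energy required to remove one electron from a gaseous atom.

Rb is in period 5, group 1; Sr is in period 5, group 2; Sn is in period 5, group 14; Sb is in period 5, group 15; Te is in period 5, group 16; Xe is in period 5, group 18.
Removing the outermost electron gets harder across a period and easier down a group.
All lie in period 5, so first ionization energy increases left to right.
So from lowest to highest: Rb < Sr < Sn < Sb < Te < Xe.

Rb, Sr, Sn, Sb, Te, Xe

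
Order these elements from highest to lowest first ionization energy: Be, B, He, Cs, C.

He is in period 1, group 18; Be is in period 2, group 2; B is in period 2, group 13; C is in period 2, group 14; Cs is in period 6, group 1.
Removing the outermost electron gets harder across a period and easier down a group.
Neither a single period nor a single group — weigh both effects.
B > Cs: relative to Cs, both the across-period and down-group shifts push B's first ionization energy up.
Be > B: this pair runs against the simple trend — see the exception note.
C > Be: both are in period 2; the period trend gives C the larger value.
He > C: relative to C, both the across-period and down-group shifts push He's first ionization energy up.
Note the exception: Be has a higher first ionization energy than B, contrary to the simple trend — removing B's lone 2p electron is easier than breaking Be's filled 2s².
For reference (kJ/mol): He 2372, Be 900, B 801, C 1086, Cs 376.
So from highest to lowest: He > C > Be > B > Cs.

He > C > Be > B > Cs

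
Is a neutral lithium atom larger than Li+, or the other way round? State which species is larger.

Forming Li+ removes 1 electron from Li. Fewer electrons for the same nuclear charge means less shielding and a higher Z_eff on the remaining electrons, and for main-group metals the entire outer shell is lost.
A cation is smaller than its parent atom: Li+ < Li.

Li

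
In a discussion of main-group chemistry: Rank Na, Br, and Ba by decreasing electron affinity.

Adding an electron releases more energy for atoms nearer the top right (short of the noble gases).
Here both period and group differ, so the two effects have to be weighed against each other.
Na > Ba: the two effects oppose for this pair; the down-group effect wins (53 vs 14 kJ/mol).
Br > Na: period and group pull opposite ways; the across-period shift dominates (325 vs 53 kJ/mol).
Tabulated electron affinity (kJ/mol): Na 53, Br 325, Ba 14.
So from highest to lowest: Br > Na > Ba.

Br > Na > Ba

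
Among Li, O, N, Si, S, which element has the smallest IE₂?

Si

IE_2 is the cost of taking one more electron from the +1 cation: Li⁺ is the bare [He] core; O⁺ still has 5 valence electrons; N⁺ still has 4 valence electrons; Si⁺ still has 3 valence electrons; S⁺ still has 5 valence electrons.
Breaking into a closed-shell core is much more expensive than removing a leftover valence electron — Li has the largest IE_2 here.
Valence configurations: O⁺ [He]2s²2p³, N⁺ [He]2s²2p², Si⁺ [Ne]3s²3p¹, S⁺ [Ne]3s²3p³.
Approximate IE_2 values (kJ/mol): Li 7298, O 3388, N 2856, Si 1577, S 2252.
Overall IE_2 order: Si < S < N < O < Li.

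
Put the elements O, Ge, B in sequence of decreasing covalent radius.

Ge, B, O

B is in period 2, group 13; O is in period 2, group 16; Ge is in period 4, group 14.
Across a period the added protons contract the valence shell; down a group each new principal shell makes the atom larger.
Neither a single period nor a single group — weigh both effects.
B > O: B lies to the left of O in period 2, so the across-period effect alone puts B larger.
Ge > B: the two effects oppose for this pair; the down-group effect wins (121 vs 85 pm).
Tabulated atomic radius (pm): B 85, O 63, Ge 121.
So from largest to smallest: Ge > B > O.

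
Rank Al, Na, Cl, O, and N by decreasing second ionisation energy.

Consider each +1 ion: Al⁺ still has 2 valence electrons; Na⁺ is the bare [Ne] core; Cl⁺ still has 6 valence electrons; O⁺ still has 5 valence electrons; N⁺ still has 4 valence electrons.
Core electrons are held far more tightly than valence electrons, so Na tops the IE_2 order.
Valence configurations: Al⁺ [Ne]3s², Cl⁺ [Ne]3s²3p⁴, O⁺ [He]2s²2p³, N⁺ [He]2s²2p².
The numbers (kJ/mol): Al 1817, Na 4562, Cl 2298, O 3388, N 2856.
Putting it together, IE_2: Al < Cl < N < O < Na.

Na > O > N > Cl > Al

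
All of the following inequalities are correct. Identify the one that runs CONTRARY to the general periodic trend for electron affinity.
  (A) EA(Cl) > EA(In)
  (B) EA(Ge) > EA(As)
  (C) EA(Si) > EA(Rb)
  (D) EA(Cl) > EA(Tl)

(B)

The general trend: electron affinity increases across a period and decreases down a group.
(A) Cl (period 3, group 17) vs In (period 5, group 13): the stated order agrees with the simple trend.
(B) Ge (period 4, group 14) vs As (period 4, group 15): the stated order contradicts the simple trend.
(C) Si (period 3, group 14) vs Rb (period 5, group 1): the stated order agrees with the simple trend.
(D) Cl (period 3, group 17) vs Tl (period 6, group 13): the stated order agrees with the simple trend.
The exception is (B): adding an electron to As's half-filled 4p³ is unfavourable, so Ge (4p²) has the more exothermic EA.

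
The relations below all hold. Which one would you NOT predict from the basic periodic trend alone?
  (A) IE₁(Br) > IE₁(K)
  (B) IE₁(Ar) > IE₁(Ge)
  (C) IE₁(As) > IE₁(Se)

(C)

The general trend: first ionization energy increases across a period and decreases down a group.
(A) Br (period 4, group 17) vs K (period 4, group 1): the stated order agrees with the simple trend.
(B) Ar (period 3, group 18) vs Ge (period 4, group 14): the stated order agrees with the simple trend.
(C) As (period 4, group 15) vs Se (period 4, group 16): the stated order contradicts the simple trend.
The exception is (C): Se (4p⁴) ionizes more easily than half-filled As (4p³).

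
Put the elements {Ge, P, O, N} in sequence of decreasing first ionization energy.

N, O, P, Ge

First ionization energy rises across a period (greater Z_eff holds electrons more tightly) and falls down a group (valence electrons are farther from the nucleus).
Neither a single period nor a single group — weigh both effects.
P > Ge: relative to Ge, both the across-period and down-group shifts push P's first ionization energy up.
O > P: both effects reinforce here, so O is clearly the higher of the two.
N > O: this pair runs against the simple trend — see the exception note.
Note the exception: N has a higher first ionization energy than O, contrary to the simple trend — pairing an electron in O's 2p⁴ costs repulsion energy, so O ionizes more easily than half-filled N (2p³).
For reference (kJ/mol): N 1402, O 1314, P 1012, Ge 762.
So from highest to lowest: N > O > P > Ge.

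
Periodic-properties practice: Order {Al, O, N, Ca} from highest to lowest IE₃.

O > Ca > N > Al

IE_3 is the cost of taking one more electron from the +2 cation: Al²⁺ still has 1 valence electron; O²⁺ still has 4 valence electrons; N²⁺ still has 3 valence electrons; Ca²⁺ is the bare [Ar] core.
Usually core removal costs more than valence removal, but here the competition is close: a tightly held n=2 valence electron can cost more to remove than an n=3 core electron, so the actual values have to decide it.
Valence configurations: Al²⁺ [Ne]3s¹, O²⁺ [He]2s²2p², N²⁺ [He]2s²2p¹.
The numbers (kJ/mol): Al 2745, O 5300, N 4578, Ca 4912.
Putting it together, IE_3: Al < N < Ca < O.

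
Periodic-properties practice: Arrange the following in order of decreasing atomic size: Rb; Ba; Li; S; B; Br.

Rb > Ba > Li > Br > S > B

Li is in period 2, group 1; B is in period 2, group 13; S is in period 3, group 16; Br is in period 4, group 17; Rb is in period 5, group 1; Ba is in period 6, group 2.
Radius decreases left→right (rising Z_eff, same n) and increases top→bottom (higher n).
These span different periods and groups, so the two trends combine.
S > B: period and group pull opposite ways; the down-group shift dominates (103 vs 85 pm).
Br > S: the two effects oppose for this pair; the down-group effect wins (114 vs 103 pm).
Li > Br: the two effects oppose for this pair; the across-period effect wins (133 vs 114 pm).
Ba > Li: the two effects oppose for this pair; the down-group effect wins (196 vs 133 pm).
Rb > Ba: the two effects oppose for this pair; the across-period effect wins (210 vs 196 pm).
For reference (pm): Li 133, B 85, S 103, Br 114, Rb 210, Ba 196.
So from largest to smallest: Rb > Ba > Li > Br > S > B.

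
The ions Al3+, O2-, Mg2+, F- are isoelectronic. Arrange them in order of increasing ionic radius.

Al3+ < Mg2+ < F- < O2-

All of these have 10 electrons, so size is governed by nuclear charge alone: the more protons, the stronger the pull on the same electron cloud, and the smaller the ion.
Nuclear charges: Al3+ (Z=13), Mg2+ (Z=12), F- (Z=9), O2- (Z=8).
Smallest to largest: Al3+ < Mg2+ < F- < O2-.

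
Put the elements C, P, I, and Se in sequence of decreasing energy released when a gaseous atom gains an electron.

C is in period 2, group 14; P is in period 3, group 15; Se is in period 4, group 16; I is in period 5, group 17.
Adding an electron releases more energy for atoms nearer the top right (short of the noble gases).
These sit on a diagonal, where the across-period and down-group effects partly cancel.
C > P: the two effects oppose for this pair; the down-group effect wins (122 vs 72 kJ/mol).
Se > C: the two effects oppose for this pair; the across-period effect wins (195 vs 122 kJ/mol).
I > Se: period and group pull opposite ways; the across-period shift dominates (295 vs 195 kJ/mol).
Approximate values (kJ/mol): C 122, P 72, Se 195, I 295.
So from highest to lowest: I > Se > C > P.

I > Se > C > P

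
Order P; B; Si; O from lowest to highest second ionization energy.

Consider each +1 ion: P⁺ still has 4 valence electrons; B⁺ still has 2 valence electrons; Si⁺ still has 3 valence electrons; O⁺ still has 5 valence electrons.
All are still removing valence electrons, so compare the +1 ions as you would atoms: IE_2 generally rises across a period (higher Z_eff) and falls down a group (larger shell), subject to the usual subshell exceptions.
Valence configurations: P⁺ [Ne]3s²3p², B⁺ [He]2s², Si⁺ [Ne]3s²3p¹, O⁺ [He]2s²2p³.
Tabulated IE_2 (kJ/mol): P 1907, B 2427, Si 1577, O 3388.
Putting it together, IE_2: Si < P < B < O.

Si < P < B < O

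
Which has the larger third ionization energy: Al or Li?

IE_3 is the cost of taking one more electron from the +2 cation: Al²⁺ still has 1 valence electron; Li²⁺ is already 1 electron into the core.
Pulling an electron out of a noble-gas core costs far more than removing a remaining valence electron, so Li sits at the high end of IE_3.
Approximate IE_3 values (kJ/mol): Al 2745, Li 11815.
So the third ionization energies run Al < Li.

Li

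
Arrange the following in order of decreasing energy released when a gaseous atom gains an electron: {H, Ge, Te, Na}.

H is in period 1, group 1; Na is in period 3, group 1; Ge is in period 4, group 14; Te is in period 5, group 16.
Electron affinity generally becomes more exothermic across a period toward the halogens and less exothermic down a group.
These span different periods and groups, so the two trends combine.
H > Na: H sits above Na in group 1, so the down-group effect alone puts H higher.
Ge > H: period and group pull opposite ways; the across-period shift dominates (119 vs 73 kJ/mol).
Te > Ge: the two effects oppose for this pair; the across-period effect wins (190 vs 119 kJ/mol).
For reference (kJ/mol): H 73, Na 53, Ge 119, Te 190.
So from highest to lowest: Te > Ge > H > Na.

Te > Ge > H > Na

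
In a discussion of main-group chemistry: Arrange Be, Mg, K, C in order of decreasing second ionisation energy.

K > C > Be > Mg

Consider each +1 ion: Be⁺ still has 1 valence electron; Mg⁺ still has 1 valence electron; K⁺ is the bare [Ar] core; C⁺ still has 3 valence electrons.
Breaking into a closed-shell core is much more expensive than removing a leftover valence electron — K has the largest IE_2 here.
Valence configurations: Be⁺ [He]2s¹, Mg⁺ [Ne]3s¹, C⁺ [He]2s²2p¹.
The numbers (kJ/mol): Be 1757, Mg 1451, K 3052, C 2353.
So the second ionization energies run Mg < Be < C < K.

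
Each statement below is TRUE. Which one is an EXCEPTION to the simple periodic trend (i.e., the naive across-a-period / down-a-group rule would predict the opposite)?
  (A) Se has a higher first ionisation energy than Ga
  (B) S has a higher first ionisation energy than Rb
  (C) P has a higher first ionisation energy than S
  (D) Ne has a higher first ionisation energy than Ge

The general trend: first ionisation energy increases across a period and decreases down a group.
(A) Se (period 4, group 16) vs Ga (period 4, group 13): the stated order agrees with the simple trend.
(B) S (period 3, group 16) vs Rb (period 5, group 1): the stated order agrees with the simple trend.
(C) P (period 3, group 15) vs S (period 3, group 16): the stated order contradicts the simple trend.
(D) Ne (period 2, group 18) vs Ge (period 4, group 14): the stated order agrees with the simple trend.
The exception is (C): S (3p⁴) ionizes more easily than half-filled P (3p³) because the paired 3p electron in S is pushed out by e⁻–e⁻ repulsion.

(C)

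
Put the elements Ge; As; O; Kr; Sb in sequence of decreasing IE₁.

O is in period 2, group 16; Ge is in period 4, group 14; As is in period 4, group 15; Kr is in period 4, group 18; Sb is in period 5, group 15.
Across a period the outer electron is held more tightly (higher IE₁); down a group it sits in a higher shell, more shielded, and comes off more easily.
Neither a single period nor a single group — weigh both effects.
Sb > Ge: period and group pull opposite ways; the across-period shift dominates (831 vs 762 kJ/mol).
As > Sb: As sits above Sb in group 15, so the down-group effect alone puts As higher.
O > As: both effects reinforce here, so O is clearly the higher of the two.
Kr > O: period and group pull opposite ways; the across-period shift dominates (1351 vs 1314 kJ/mol).
For reference (kJ/mol): O 1314, Ge 762, As 947, Kr 1351, Sb 831.
So from highest to lowest: Kr > O > As > Sb > Ge.

Kr > O > As > Sb > Ge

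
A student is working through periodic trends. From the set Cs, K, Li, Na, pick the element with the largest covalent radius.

Cs

Li is in period 2, group 1; Na is in period 3, group 1; K is in period 4, group 1; Cs is in period 6, group 1.
Across a period the added protons contract the valence shell; down a group each new principal shell makes the atom larger.
All are in group 1, so atomic radius increases down the group.
The largest covalent radius among these belongs to Cs.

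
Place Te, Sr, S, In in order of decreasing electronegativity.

S > Te > In > Sr

S is in period 3, group 16; Sr is in period 5, group 2; In is in period 5, group 13; Te is in period 5, group 16.
Atoms toward the upper right of the periodic table pull bonding electrons most strongly.
Here both period and group differ, so the two effects have to be weighed against each other.
In > Sr: In lies to the right of Sr in period 5, so the across-period effect alone puts In higher.
Te > In: both are in period 5; the period trend gives Te the larger value.
S > Te: S sits above Te in group 16, so the down-group effect alone puts S higher.
Tabulated electronegativity (Pauling): S 2.58, Sr 0.95, In 1.78, Te 2.10.
So from highest to lowest: S > Te > In > Sr.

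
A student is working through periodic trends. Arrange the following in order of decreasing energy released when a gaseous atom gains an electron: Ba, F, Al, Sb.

Atoms with high Z_eff and room in the valence shell (especially the halogens) have the most exothermic electron affinities.
Neither a single period nor a single group — weigh both effects.
Al > Ba: relative to Ba, both the across-period and down-group shifts push Al's electron affinity up.
Sb > Al: period and group pull opposite ways; the across-period shift dominates (103 vs 42 kJ/mol).
F > Sb: relative to Sb, both the across-period and down-group shifts push F's electron affinity up.
Tabulated electron affinity (kJ/mol): F 328, Al 42, Sb 103, Ba 14.
So from highest to lowest: F > Sb > Al > Ba.

F, Sb, Al, Ba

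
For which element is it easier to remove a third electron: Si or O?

After 2 electrons have been removed, what remains? Si²⁺ still has 2 valence electrons; O²⁺ still has 4 valence electrons.
All are still removing valence electrons, so compare the +2 ions as you would atoms: IE_3 generally rises across a period (higher Z_eff) and falls down a group (larger shell), subject to the usual subshell exceptions.
Valence configurations: Si²⁺ [Ne]3s², O²⁺ [He]2s²2p².
Approximate IE_3 values (kJ/mol): Si 3232, O 5300.
Overall IE_3 order: Si < O.

Si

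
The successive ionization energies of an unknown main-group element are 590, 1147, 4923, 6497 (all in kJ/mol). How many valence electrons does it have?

2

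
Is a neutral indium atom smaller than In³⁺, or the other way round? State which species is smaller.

In³⁺

Forming In³⁺ removes 3 electrons from In. Fewer electrons for the same nuclear charge means less shielding and a higher Z_eff on the remaining electrons, and for main-group metals the entire outer shell is lost.
A cation is smaller than its parent atom: In³⁺ < In.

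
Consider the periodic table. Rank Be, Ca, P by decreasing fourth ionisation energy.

Be > Ca > P

The fourth ionization energy removes an electron from the +3 ion. For each element: Be³⁺ is already 1 electron into the core; Ca³⁺ is already 1 electron into the core; P³⁺ still has 2 valence electrons.
Pulling an electron out of a noble-gas core costs far more than removing a remaining valence electron, so Ca and Be sit at the high end of IE_4.
Tabulated IE_4 (kJ/mol): Be 21007, Ca 6491, P 4964.
Putting it together, IE_4: P < Ca < Be.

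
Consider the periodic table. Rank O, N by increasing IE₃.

N, O

IE_3 is the cost of taking one more electron from the +2 cation: O²⁺ still has 4 valence electrons; N²⁺ still has 3 valence electrons.
All are still removing valence electrons, so compare the +2 ions as you would atoms: IE_3 generally rises across a period (higher Z_eff) and falls down a group (larger shell), subject to the usual subshell exceptions.
Valence configurations: O²⁺ [He]2s²2p², N²⁺ [He]2s²2p¹.
Tabulated IE_3 (kJ/mol): O 5300, N 4578.
So the third ionization energies run N < O.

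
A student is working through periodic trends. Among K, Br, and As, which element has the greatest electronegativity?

K is in period 4, group 1; As is in period 4, group 15; Br is in period 4, group 17.
Atoms toward the upper right of the periodic table pull bonding electrons most strongly.
All lie in period 4, so electronegativity increases left to right.
The greatest electronegativity among these belongs to Br.

Br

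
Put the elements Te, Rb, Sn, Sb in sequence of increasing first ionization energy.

Rb < Sn < Sb < Te

Removing the outermost electron gets harder across a period and easier down a group.
All lie in period 5, so first ionization energy increases left to right.
So from lowest to highest: Rb < Sn < Sb < Te.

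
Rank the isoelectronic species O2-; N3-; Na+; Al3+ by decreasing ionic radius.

All of these have 10 electrons, so size is governed by nuclear charge alone: the more protons, the stronger the pull on the same electron cloud, and the smaller the ion.
Nuclear charges: Al3+ (Z=13), Na+ (Z=11), O2- (Z=8), N3- (Z=7).
Largest to smallest: N3- > O2- > Na+ > Al3+.

N3- > O2- > Na+ > Al3+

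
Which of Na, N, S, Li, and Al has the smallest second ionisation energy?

IE_2 is the cost of taking one more electron from the +1 cation: Na⁺ is the bare [Ne] core; N⁺ still has 4 valence electrons; S⁺ still has 5 valence electrons; Li⁺ is the bare [He] core; Al⁺ still has 2 valence electrons.
Pulling an electron out of a noble-gas core costs far more than removing a remaining valence electron, so Na and Li sit at the high end of IE_2.
Valence configurations: N⁺ [He]2s²2p², S⁺ [Ne]3s²3p³, Al⁺ [Ne]3s².
The numbers (kJ/mol): Na 4562, N 2856, S 2252, Li 7298, Al 1817.
Putting it together, IE_2: Al < S < N < Na < Li.

Al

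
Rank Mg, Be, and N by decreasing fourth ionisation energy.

Be > Mg > N

After 3 electrons have been removed, what remains? Mg³⁺ is already 1 electron into the core; Be³⁺ is already 1 electron into the core; N³⁺ still has 2 valence electrons.
Breaking into a closed-shell core is much more expensive than removing a leftover valence electron — Mg and Be have the largest IE_4 here.
The numbers (kJ/mol): Mg 10543, Be 21007, N 7475.
Hence IE_4: N < Mg < Be.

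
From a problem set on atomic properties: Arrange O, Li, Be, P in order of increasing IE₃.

P < O < Li < Be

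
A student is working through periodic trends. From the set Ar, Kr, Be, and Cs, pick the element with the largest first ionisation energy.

Be is in period 2, group 2; Ar is in period 3, group 18; Kr is in period 4, group 18; Cs is in period 6, group 1.
First ionization energy rises across a period (greater Z_eff holds electrons more tightly) and falls down a group (valence electrons are farther from the nucleus).
These span different periods and groups, so the two trends combine.
Be > Cs: relative to Cs, both the across-period and down-group shifts push Be's first ionization energy up.
Kr > Be: the two effects oppose for this pair; the across-period effect wins (1351 vs 900 kJ/mol).
Ar > Kr: Ar sits above Kr in group 18, so the down-group effect alone puts Ar higher.
For reference (kJ/mol): Be 900, Ar 1521, Kr 1351, Cs 376.
The largest first ionisation energy among these belongs to Ar.

Ar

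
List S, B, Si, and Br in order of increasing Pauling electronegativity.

Smaller atoms with higher effective nuclear charge are more electronegative.
Here both period and group differ, so the two effects have to be weighed against each other.
B > Si: the two effects oppose for this pair; the down-group effect wins (2.04 vs 1.90).
S > B: period and group pull opposite ways; the across-period shift dominates (2.58 vs 2.04).
Br > S: period and group pull opposite ways; the across-period shift dominates (2.96 vs 2.58).
Approximate values (Pauling): B 2.04, Si 1.90, S 2.58, Br 2.96.
So from lowest to highest: Si < B < S < Br.

Si < B < S < Br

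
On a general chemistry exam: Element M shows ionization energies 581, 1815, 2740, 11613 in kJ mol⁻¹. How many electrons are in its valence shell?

Look for the largest jump between consecutive ionization energies: IE4/IE3 ≈ 4.2, far larger than any earlier ratio.
That jump marks the point where a core electron is being removed. So the atom has 3 valence electrons.

3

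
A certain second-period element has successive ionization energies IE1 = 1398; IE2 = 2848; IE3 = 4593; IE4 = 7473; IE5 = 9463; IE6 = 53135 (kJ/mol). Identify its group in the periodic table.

Look for the largest jump between consecutive ionization energies: IE6/IE5 ≈ 5.6, far larger than any earlier ratio.
That jump marks the point where a core electron is being removed. So the atom has 5 valence electrons.
A main-group element with 5 valence electrons is in group 15.

Group 15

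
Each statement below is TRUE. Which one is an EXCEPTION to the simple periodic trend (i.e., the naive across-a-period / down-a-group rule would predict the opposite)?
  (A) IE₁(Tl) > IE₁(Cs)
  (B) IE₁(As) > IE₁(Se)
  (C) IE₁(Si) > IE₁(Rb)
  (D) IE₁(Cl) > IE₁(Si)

(B)

The general trend: first ionization energy increases across a period and decreases down a group.
(A) Tl (period 6, group 13) vs Cs (period 6, group 1): the stated order agrees with the simple trend.
(B) As (period 4, group 15) vs Se (period 4, group 16): the stated order contradicts the simple trend.
(C) Si (period 3, group 14) vs Rb (period 5, group 1): the stated order agrees with the simple trend.
(D) Cl (period 3, group 17) vs Si (period 3, group 14): the stated order agrees with the simple trend.
The exception is (B): Se (4p⁴) ionizes more easily than half-filled As (4p³).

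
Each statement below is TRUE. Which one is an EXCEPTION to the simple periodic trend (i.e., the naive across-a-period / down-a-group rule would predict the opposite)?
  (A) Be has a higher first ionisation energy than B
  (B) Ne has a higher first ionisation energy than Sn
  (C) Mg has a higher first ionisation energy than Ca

The general trend: first ionisation energy increases across a period and decreases down a group.
(A) Be (period 2, group 2) vs B (period 2, group 13): the stated order contradicts the simple trend.
(B) Ne (period 2, group 18) vs Sn (period 5, group 14): the stated order agrees with the simple trend.
(C) Mg (period 3, group 2) vs Ca (period 4, group 2): the stated order agrees with the simple trend.
The exception is (A): removing B's lone 2p electron is easier than breaking Be's filled 2s².

(A)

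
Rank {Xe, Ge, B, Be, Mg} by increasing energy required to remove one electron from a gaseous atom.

Mg, Ge, B, Be, Xe

Be is in period 2, group 2; B is in period 2, group 13; Mg is in period 3, group 2; Ge is in period 4, group 14; Xe is in period 5, group 18.
Removing the outermost electron gets harder across a period and easier down a group.
Here both period and group differ, so the two effects have to be weighed against each other.
Ge > Mg: period and group pull opposite ways; the across-period shift dominates (762 vs 738 kJ/mol).
B > Ge: the two effects oppose for this pair; the down-group effect wins (801 vs 762 kJ/mol).
Be > B: this pair runs against the simple trend — see the exception note.
Xe > Be: the two effects oppose for this pair; the across-period effect wins (1170 vs 900 kJ/mol).
Note the exception: Be has a higher first ionization energy than B, contrary to the simple trend — removing B's lone 2p electron is easier than breaking Be's filled 2s².
For reference (kJ/mol): Be 900, B 801, Mg 738, Ge 762, Xe 1170.
So from lowest to highest: Mg < Ge < B < Be < Xe.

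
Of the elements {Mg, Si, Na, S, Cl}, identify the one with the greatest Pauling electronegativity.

Na is in period 3, group 1; Mg is in period 3, group 2; Si is in period 3, group 14; S is in period 3, group 16; Cl is in period 3, group 17.
Atoms toward the upper right of the periodic table pull bonding electrons most strongly.
All lie in period 3, so electronegativity increases left to right.
The greatest Pauling electronegativity among these belongs to Cl.

Cl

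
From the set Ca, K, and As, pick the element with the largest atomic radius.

K

K is in period 4, group 1; Ca is in period 4, group 2; As is in period 4, group 15.
Moving right in a period, electrons are added to the same shell under a stronger nuclear pull, so atoms get smaller; moving down, a new shell is opened and atoms get larger.
All lie in period 4, so atomic radius increases right to left.
The largest atomic radius among these belongs to K.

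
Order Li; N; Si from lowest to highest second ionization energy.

After 1 electron has been removed, what remains? Li⁺ is the bare [He] core; N⁺ still has 4 valence electrons; Si⁺ still has 3 valence electrons.
Core electrons are held far more tightly than valence electrons, so Li tops the IE_2 order.
Valence configurations: N⁺ [He]2s²2p², Si⁺ [Ne]3s²3p¹.
Approximate IE_2 values (kJ/mol): Li 7298, N 2856, Si 1577.
Hence IE_2: Si < N < Li.

Si < N < Li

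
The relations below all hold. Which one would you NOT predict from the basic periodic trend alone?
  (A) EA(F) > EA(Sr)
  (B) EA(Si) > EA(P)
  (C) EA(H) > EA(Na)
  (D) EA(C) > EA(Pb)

The general trend: electron affinity increases across a period and decreases down a group.
(A) F (period 2, group 17) vs Sr (period 5, group 2): the stated order agrees with the simple trend.
(B) Si (period 3, group 14) vs P (period 3, group 15): the stated order contradicts the simple trend.
(C) H (period 1, group 1) vs Na (period 3, group 1): the stated order agrees with the simple trend.
(D) C (period 2, group 14) vs Pb (period 6, group 14): the stated order agrees with the simple trend.
The exception is (B): adding an electron to P's half-filled 3p³ is unfavourable, so Si (3p²) has the more exothermic EA.

(B)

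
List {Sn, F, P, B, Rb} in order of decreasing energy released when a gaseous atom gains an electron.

F > Sn > P > Rb > B

B is in period 2, group 13; F is in period 2, group 17; P is in period 3, group 15; Rb is in period 5, group 1; Sn is in period 5, group 14.
Atoms with high Z_eff and room in the valence shell (especially the halogens) have the most exothermic electron affinities.
Neither a single period nor a single group — weigh both effects.
Rb > B: this pair runs against the simple trend — see the exception note.
P > Rb: relative to Rb, both the across-period and down-group shifts push P's electron affinity up.
Sn > P: this pair runs against the simple trend — see the exception note.
F > Sn: relative to Sn, both the across-period and down-group shifts push F's electron affinity up.
Note the exception: Rb has a higher electron affinity than B, contrary to the simple trend — B's ns²np¹ configuration gives only a small electron affinity — the sparsely filled np subshell binds an added electron weakly.
Note the exception: Sn has a higher electron affinity than P, contrary to the simple trend — adding an electron to P's half-filled np³ subshell costs electron-pairing energy.
For reference (kJ/mol): B 27, F 328, P 72, Rb 47, Sn 107.
So from highest to lowest: F > Sn > P > Rb > B.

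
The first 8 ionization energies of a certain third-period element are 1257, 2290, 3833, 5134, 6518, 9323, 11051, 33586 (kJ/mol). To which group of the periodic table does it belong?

Group 17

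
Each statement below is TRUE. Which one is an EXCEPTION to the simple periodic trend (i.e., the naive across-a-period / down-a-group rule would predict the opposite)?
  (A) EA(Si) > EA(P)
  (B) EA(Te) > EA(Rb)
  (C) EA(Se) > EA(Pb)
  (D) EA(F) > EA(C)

(A)

The general trend: electron affinity increases across a period and decreases down a group.
(A) Si (period 3, group 14) vs P (period 3, group 15): the stated order contradicts the simple trend.
(B) Te (period 5, group 16) vs Rb (period 5, group 1): the stated order agrees with the simple trend.
(C) Se (period 4, group 16) vs Pb (period 6, group 14): the stated order agrees with the simple trend.
(D) F (period 2, group 17) vs C (period 2, group 14): the stated order agrees with the simple trend.
The exception is (A): adding an electron to P's half-filled 3p³ is unfavourable, so Si (3p²) has the more exothermic EA.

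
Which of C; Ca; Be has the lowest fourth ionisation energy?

C

After 3 electrons have been removed, what remains? C³⁺ still has 1 valence electron; Ca³⁺ is already 1 electron into the core; Be³⁺ is already 1 electron into the core.
Pulling an electron out of a noble-gas core costs far more than removing a remaining valence electron, so Ca and Be sit at the high end of IE_4.
Tabulated IE_4 (kJ/mol): C 6223, Ca 6491, Be 21007.
Overall IE_4 order: C < Ca < Be.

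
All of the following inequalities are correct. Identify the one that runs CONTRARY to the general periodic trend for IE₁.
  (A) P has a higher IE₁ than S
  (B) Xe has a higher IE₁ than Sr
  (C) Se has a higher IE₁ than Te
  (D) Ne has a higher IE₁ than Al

The general trend: IE₁ increases across a period and decreases down a group.
(A) P (period 3, group 15) vs S (period 3, group 16): the stated order contradicts the simple trend.
(B) Xe (period 5, group 18) vs Sr (period 5, group 2): the stated order agrees with the simple trend.
(C) Se (period 4, group 16) vs Te (period 5, group 16): the stated order agrees with the simple trend.
(D) Ne (period 2, group 18) vs Al (period 3, group 13): the stated order agrees with the simple trend.
The exception is (A): S (3p⁴) ionizes more easily than half-filled P (3p³) because the paired 3p electron in S is pushed out by e⁻–e⁻ repulsion.

(A)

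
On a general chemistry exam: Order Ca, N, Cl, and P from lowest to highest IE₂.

Consider each +1 ion: Ca⁺ still has 1 valence electron; N⁺ still has 4 valence electrons; Cl⁺ still has 6 valence electrons; P⁺ still has 4 valence electrons.
All are still removing valence electrons, so compare the +1 ions as you would atoms: IE_2 generally rises across a period (higher Z_eff) and falls down a group (larger shell), subject to the usual subshell exceptions.
Valence configurations: Ca⁺ [Ar]4s¹, N⁺ [He]2s²2p², Cl⁺ [Ne]3s²3p⁴, P⁺ [Ne]3s²3p².
Approximate IE_2 values (kJ/mol): Ca 1145, N 2856, Cl 2298, P 1907.
Putting it together, IE_2: Ca < P < Cl < N.

Ca < P < Cl < N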